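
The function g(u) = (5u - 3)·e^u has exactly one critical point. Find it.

By the product rule, g'(u) = (5u + 2)·e^u. Since e^u > 0, the only critical point is u = -2/5.
g''(-2/5) has the same sign as 5 > 0, so this is a local minimum.
g(-2/5) = (-5)·e^(-2/5) ≈ -3.3516.

-2/5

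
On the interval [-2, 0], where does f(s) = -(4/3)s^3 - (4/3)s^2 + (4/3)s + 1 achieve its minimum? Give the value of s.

Differentiating, f'(s) = -4s^2 - (8/3)s + 4/3; whose only zero in [-2, 0] is s = -1.
Candidates: f(-2) = 11/3,  f(-1) = -1/3,  f(0) = 1.
Hence the absolute minimum is -1/3 at s = -1.

-1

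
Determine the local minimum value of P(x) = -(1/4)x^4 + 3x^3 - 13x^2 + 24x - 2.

P'(x) = -x^3 + 9x^2 - 26x + 24. Setting P'(x) = 0 gives x ∈ {2, 3, 4}.
Since P''(x) = -3x^2 + 18x - 26, we get P''(2) = -2 < 0 ⇒ local maximum; P''(3) = 1 > 0 ⇒ local minimum; P''(4) = -2 < 0 ⇒ local maximum.
So the local minimum value is P(3) = 55/4.

55/4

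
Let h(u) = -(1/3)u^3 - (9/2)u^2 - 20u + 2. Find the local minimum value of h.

187/6

h'(u) = -u^2 - 9u - 20 = 0 at u = -5, -4.
Second-derivative test with h''(u) = -2u - 9: h''(-5) = 1 > 0 ⇒ local minimum; h''(-4) = -1 < 0 ⇒ local maximum.
So the local minimum value is h(-5) = 187/6.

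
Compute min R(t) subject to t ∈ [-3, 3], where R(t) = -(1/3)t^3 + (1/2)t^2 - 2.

-13/2

The derivative is -t^2 + t, which vanishes at t = 0 and t = 1.
Compare values at every candidate in [-3, 3]: R(-3) = 23/2,  R(0) = -2,  R(1) = -11/6,  R(3) = -13/2.
Hence the absolute minimum is -13/2 at t = 3.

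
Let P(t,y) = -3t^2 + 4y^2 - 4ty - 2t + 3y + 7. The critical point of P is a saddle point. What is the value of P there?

∂P/∂t = -6t - 4y - 2 = 0 and ∂P/∂y = -4t + 8y + 3 = 0, so (t, y) = (-1/16, -13/32).
The Hessian has P_{tt} = -6, P_{yy} = 8, P_{ty} = -4, giving D = -64 < 0, so the point is a saddle point.
P(-1/16, -13/32) = 413/64.

413/64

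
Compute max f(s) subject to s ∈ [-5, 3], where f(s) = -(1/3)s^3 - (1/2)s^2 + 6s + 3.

The derivative is -s^2 - s + 6, which vanishes at s = -3 and s = 2.
Evaluating at the critical points and endpoints: f(-5) = 13/6, f(-3) = -21/2, f(2) = 31/3, f(3) = 15/2.
The maximum over the interval is 31/3, attained at s = 2.

31/3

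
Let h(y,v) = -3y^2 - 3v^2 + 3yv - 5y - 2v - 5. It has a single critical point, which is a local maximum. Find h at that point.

-2/3

∂h/∂y = -6y + 3v - 5 = 0 and ∂h/∂v = 3y - 6v - 2 = 0, so (y, v) = (-4/3, -1).
The Hessian has h_{yy} = -6, h_{vv} = -6, h_{yv} = 3, giving D = 27 > 0 with h_{yy} < 0, so the point is a local maximum.
h(-4/3, -1) = -2/3.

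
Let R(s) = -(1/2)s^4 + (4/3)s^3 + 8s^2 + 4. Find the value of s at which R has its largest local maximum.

4

R'(s) = -2s^3 + 4s^2 + 16s. Setting R'(s) = 0 gives s ∈ {-2, 0, 4}.
R''(s) = -6s^2 + 8s + 16. R''(-2) = -24 < 0 ⇒ local maximum; R''(0) = 16 > 0 ⇒ local minimum; R''(4) = -48 < 0 ⇒ local maximum.
The largest local maximum is R(4) = 268/3.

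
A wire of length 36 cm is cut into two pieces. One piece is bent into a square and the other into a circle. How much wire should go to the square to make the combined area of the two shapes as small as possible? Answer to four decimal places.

20.1636

Let x be the length used for the square. Square side x/4; circle radius (36−x)/(2π).
A(x) = (x/4)² + π·((36−x)/(2π))² = x²/16 + (36−x)²/(4π) for 0 ≤ x ≤ 36. A'(x) = x/8 − (36−x)/(2π) = 0 gives x = 4·36/(π+4) ≈ 20.1636.
A'' = 1/8 + 1/(2π) > 0, so this gives the minimum combined area; x ≈ 20.1636 cm to the square.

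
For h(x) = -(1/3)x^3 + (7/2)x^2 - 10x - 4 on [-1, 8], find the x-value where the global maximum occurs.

-1

h'(x) = -x^2 + 7x - 10, which vanishes at x = 2 and x = 5.
Compare values at every candidate in [-1, 8]: h(-1) = 59/6; h(2) = -38/3; h(5) = -49/6; h(8) = -92/3.
So the maximum is h(-1) = 59/6.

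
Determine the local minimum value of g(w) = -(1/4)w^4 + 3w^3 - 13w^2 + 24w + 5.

83/4

Critical points: g'(w) = -w^3 + 9w^2 - 26w + 24 vanishes at w = 2, 3, 4.
Since g''(w) = -3w^2 + 18w - 26, we get g''(2) = -2 < 0 ⇒ local maximum; g''(3) = 1 > 0 ⇒ local minimum; g''(4) = -2 < 0 ⇒ local maximum.
So the local minimum value is g(3) = 83/4.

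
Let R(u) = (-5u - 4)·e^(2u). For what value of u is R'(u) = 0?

-13/10

Differentiating with the product rule gives R'(u) = (-10u - 13)·e^(2u). Since e^(2u) > 0, the only critical point is u = -13/10.
R''(-13/10) has the same sign as -10 < 0, so this is a local maximum.
R(-13/10) = (5/2)·e^(-13/5) ≈ 0.1857.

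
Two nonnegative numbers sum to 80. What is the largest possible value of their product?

With x + y = 80, the product is P(x) = x(80 − x).
P'(x) = 80 − 2x = 0 gives x = 40; P'' = −2 < 0, so this is the maximum.
P = 40·40 = 1600.

1600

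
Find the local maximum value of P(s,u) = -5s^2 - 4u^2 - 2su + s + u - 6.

-449/76

∂P/∂s = -10s - 2u + 1 = 0 and ∂P/∂u = -2s - 8u + 1 = 0, so (s, u) = (3/38, 2/19).
The Hessian has P_{ss} = -10, P_{uu} = -8, P_{su} = -2, giving D = 76 > 0 with P_{ss} < 0, so the point is a local maximum.
P(3/38, 2/19) = -449/76.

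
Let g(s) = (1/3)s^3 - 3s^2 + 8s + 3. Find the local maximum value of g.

29/3

g'(s) = s^2 - 6s + 8 = 0 at s = 2, 4.
Second-derivative test with g''(s) = 2s - 6: g''(2) = -2 < 0 ⇒ local maximum; g''(4) = 2 > 0 ⇒ local minimum.
So the local maximum value is g(2) = 29/3.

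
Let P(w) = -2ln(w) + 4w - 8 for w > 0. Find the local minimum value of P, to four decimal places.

P'(w) = -2/w + 4 = 0 gives w = 1/2.
P''(w) = 2/w², which is positive for w > 0, so this is a local minimum.
P(1/2) = -2·ln(1/2) + 2 - 8 ≈ -4.6137.

-4.6137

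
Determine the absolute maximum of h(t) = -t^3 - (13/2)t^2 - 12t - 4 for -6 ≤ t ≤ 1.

Differentiating, h'(t) = -3t^2 - 13t - 12; which vanishes at t = -3 and t = -4/3.
Candidates: h(-6) = 50; h(-3) = 1/2; h(-4/3) = 76/27; h(1) = -47/2.
Hence the absolute maximum is 50 at t = -6.

50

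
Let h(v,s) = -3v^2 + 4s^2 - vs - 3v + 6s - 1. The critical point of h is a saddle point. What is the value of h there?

-139/49

∂h/∂v = -6v - s - 3 = 0 and ∂h/∂s = -v + 8s + 6 = 0, so (v, s) = (-18/49, -39/49).
The Hessian has h_{vv} = -6, h_{ss} = 8, h_{vs} = -1, giving D = -49 < 0, so the point is a saddle point.
h(-18/49, -39/49) = -139/49.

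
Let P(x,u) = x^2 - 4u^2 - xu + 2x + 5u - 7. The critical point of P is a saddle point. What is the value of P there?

-100/17

∂P/∂x = 2x - u + 2 = 0 and ∂P/∂u = -x - 8u + 5 = 0, so (x, u) = (-11/17, 12/17).
The Hessian has P_{xx} = 2, P_{uu} = -8, P_{xu} = -1, giving D = -17 < 0, so the point is a saddle point.
P(-11/17, 12/17) = -100/17.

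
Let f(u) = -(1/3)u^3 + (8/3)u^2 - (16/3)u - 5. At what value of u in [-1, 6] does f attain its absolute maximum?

The derivative is -u^2 + (16/3)u - 16/3, which vanishes at u = 4/3 and u = 4.
Compare values at every candidate in [-1, 6]: f(-1) = 10/3; f(4/3) = -661/81; f(4) = -5; f(6) = -13.
Hence the absolute maximum is 10/3 at u = -1.

-1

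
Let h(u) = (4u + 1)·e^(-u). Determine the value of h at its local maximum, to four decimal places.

1.8895

h'(u) = 4·e^(-u) + (4u + 1)·(-1)·e^(-u) = (-4u + 3)·e^(-u). Since e^(-u) > 0, the only critical point is u = 3/4.
h''(3/4) has the same sign as -4 < 0, so this is a local maximum.
h(3/4) = (4)·e^(-3/4) ≈ 1.8895.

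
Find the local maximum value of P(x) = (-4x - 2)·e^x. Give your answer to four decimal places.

Differentiating with the product rule gives P'(x) = (-4x - 6)·e^x. Since e^x > 0, the only critical point is x = -3/2.
P''(-3/2) has the same sign as -4 < 0, so this is a local maximum.
P(-3/2) = (4)·e^(-3/2) ≈ 0.8925.

0.8925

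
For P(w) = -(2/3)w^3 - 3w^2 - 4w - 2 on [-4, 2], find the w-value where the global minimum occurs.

The derivative is -2w^2 - 6w - 4, which vanishes at w = -2 and w = -1.
Compare values at every candidate in [-4, 2]: P(-4) = 26/3,  P(-2) = -2/3,  P(-1) = -1/3,  P(2) = -82/3.
So the minimum is P(2) = -82/3.

2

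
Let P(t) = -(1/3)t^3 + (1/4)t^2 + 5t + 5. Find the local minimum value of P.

-4/3

P'(t) = -t^2 + (1/2)t + 5. Setting P'(t) = 0 gives t ∈ {-2, 5/2}.
Second-derivative test with P''(t) = -2t + 1/2: P''(-2) = 9/2 > 0 ⇒ local minimum; P''(5/2) = -9/2 < 0 ⇒ local maximum.
So the local minimum value is P(-2) = -4/3.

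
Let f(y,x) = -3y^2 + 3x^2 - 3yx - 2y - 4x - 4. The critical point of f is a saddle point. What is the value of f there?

-64/15

∂f/∂y = -6y - 3x - 2 = 0 and ∂f/∂x = -3y + 6x - 4 = 0, so (y, x) = (-8/15, 2/5).
The Hessian has f_{yy} = -6, f_{xx} = 6, f_{yx} = -3, giving D = -45 < 0, so the point is a saddle point.
f(-8/15, 2/5) = -64/15.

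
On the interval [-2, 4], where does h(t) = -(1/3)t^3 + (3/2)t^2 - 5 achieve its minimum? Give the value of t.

0

The derivative is -t^2 + 3t, which vanishes at t = 0 and t = 3.
Evaluating at the critical points and endpoints: h(-2) = 11/3; h(0) = -5; h(3) = -1/2; h(4) = -7/3.
The minimum over the interval is -5, attained at t = 0.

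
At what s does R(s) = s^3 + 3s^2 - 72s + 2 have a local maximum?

-6

R'(s) = 3s^2 + 6s - 72 = 0 at s = -6, 4.
Since R''(s) = 6s + 6, we get R''(-6) = -30 < 0 ⇒ local maximum; R''(4) = 30 > 0 ⇒ local minimum.
The local maximum is R(-6) = 326.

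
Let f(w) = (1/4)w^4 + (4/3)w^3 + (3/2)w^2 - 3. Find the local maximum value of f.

f'(w) = w^3 + 4w^2 + 3w. Setting f'(w) = 0 gives w ∈ {-3, -1, 0}.
Second-derivative test with f''(w) = 3w^2 + 8w + 3: f''(-3) = 6 > 0 ⇒ local minimum; f''(-1) = -2 < 0 ⇒ local maximum; f''(0) = 3 > 0 ⇒ local minimum.
The local maximum is f(-1) = -31/12.

-31/12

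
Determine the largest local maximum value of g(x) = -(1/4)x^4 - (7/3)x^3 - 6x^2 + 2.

2

g'(x) = -x^3 - 7x^2 - 12x = 0 at x = -4, -3, 0.
Since g''(x) = -3x^2 - 14x - 12, we get g''(-4) = -4 < 0 ⇒ local maximum; g''(-3) = 3 > 0 ⇒ local minimum; g''(0) = -12 < 0 ⇒ local maximum.
The largest local maximum is g(0) = 2.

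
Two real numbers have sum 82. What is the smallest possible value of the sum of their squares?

3362

With a + b = 82, a^2 + b^2 = a^2 + (82 − a)^2.
The derivative 2a − 2(82 − a) = 4a − 164 vanishes at a = 41; second derivative 4 > 0, a minimum.
The minimum is 2·(41)^2 = 3362.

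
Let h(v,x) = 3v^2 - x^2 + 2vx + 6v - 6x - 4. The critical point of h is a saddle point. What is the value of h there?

5

∂h/∂v = 6v + 2x + 6 = 0 and ∂h/∂x = 2v - 2x - 6 = 0, so (v, x) = (0, -3).
The Hessian has h_{vv} = 6, h_{xx} = -2, h_{vx} = 2, giving D = -16 < 0, so the point is a saddle point.
h(0, -3) = 5.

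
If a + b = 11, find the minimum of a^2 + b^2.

121/2

With a + b = 11, a^2 + b^2 = a^2 + (11 − a)^2.
The derivative 2a − 2(11 − a) = 4a − 22 vanishes at a = 11/2; second derivative 4 > 0, a minimum.
The minimum is 2·(11/2)^2 = 121/2.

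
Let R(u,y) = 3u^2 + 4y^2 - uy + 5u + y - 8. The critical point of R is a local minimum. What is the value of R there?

-484/47

∂R/∂u = 6u - y + 5 = 0 and ∂R/∂y = -u + 8y + 1 = 0, so (u, y) = (-41/47, -11/47).
The Hessian has R_{uu} = 6, R_{yy} = 8, R_{uy} = -1, giving D = 47 > 0 with R_{uu} > 0, so the point is a local minimum.
R(-41/47, -11/47) = -484/47.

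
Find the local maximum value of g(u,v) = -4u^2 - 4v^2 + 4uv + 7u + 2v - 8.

-29/12

∂g/∂u = -8u + 4v + 7 = 0 and ∂g/∂v = 4u - 8v + 2 = 0, so (u, v) = (4/3, 11/12).
The Hessian has g_{uu} = -8, g_{vv} = -8, g_{uv} = 4, giving D = 48 > 0 with g_{uu} < 0, so the point is a local maximum.
g(4/3, 11/12) = -29/12.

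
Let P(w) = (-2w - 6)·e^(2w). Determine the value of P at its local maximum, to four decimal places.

Differentiating with the product rule gives P'(w) = (-4w - 14)·e^(2w). Since e^(2w) > 0, the only critical point is w = -7/2.
P''(-7/2) has the same sign as -4 < 0, so this is a local maximum.
P(-7/2) = (1)·e^(-7) ≈ 0.0009.

0.0009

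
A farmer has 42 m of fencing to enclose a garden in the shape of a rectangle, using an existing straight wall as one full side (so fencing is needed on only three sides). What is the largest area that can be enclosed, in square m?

441/2

Let the sides perpendicular to the wall have length x and the parallel side y, so 2x + y = 42 and the area is A = xy = x(42 − 2x).
A'(x) = 42 − 4x = 0 gives x = 21/2, and A''(x) = −4 < 0 confirms a maximum.
Then y = 42 − 2·21/2 = 21 and A = 441/2.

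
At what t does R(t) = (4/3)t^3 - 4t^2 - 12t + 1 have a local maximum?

-1

R'(t) = 4t^2 - 8t - 12. Setting R'(t) = 0 gives t ∈ {-1, 3}.
Since R''(t) = 8t - 8, we get R''(-1) = -16 < 0 ⇒ local maximum; R''(3) = 16 > 0 ⇒ local minimum.
The local maximum is R(-1) = 23/3.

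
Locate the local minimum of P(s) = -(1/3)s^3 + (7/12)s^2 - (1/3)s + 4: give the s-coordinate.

P'(s) = -s^2 + (7/6)s - 1/3. Setting P'(s) = 0 gives s ∈ {1/2, 2/3}.
Since P''(s) = -2s + 7/6, we get P''(1/2) = 1/6 > 0 ⇒ local minimum; P''(2/3) = -1/6 < 0 ⇒ local maximum.
The local minimum is P(1/2) = 63/16.

1/2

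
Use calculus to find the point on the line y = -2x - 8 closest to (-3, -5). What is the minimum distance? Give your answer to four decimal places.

Minimize D(x)^2 = (x + 3)^2 + (-2x - 3)^2.
d/dx[D^2] = 2(x + 3) + 2·(-2)·(-2x - 3) = 0 ⇒ x = -9/5.
Then y = -22/5 and the distance is √(9/5) ≈ 1.3416.

1.3416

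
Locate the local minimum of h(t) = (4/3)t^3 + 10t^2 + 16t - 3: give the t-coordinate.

h'(t) = 4t^2 + 20t + 16 = 0 at t = -4, -1.
Second-derivative test with h''(t) = 8t + 20: h''(-4) = -12 < 0 ⇒ local maximum; h''(-1) = 12 > 0 ⇒ local minimum.
Thus h has its local minimum at t = -1, with value -31/3.

-1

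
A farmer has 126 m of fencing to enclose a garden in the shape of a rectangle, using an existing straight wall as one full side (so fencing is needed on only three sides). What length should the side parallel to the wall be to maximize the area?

Let the sides perpendicular to the wall have length x and the parallel side y, so 2x + y = 126 and the area is A = xy = x(126 − 2x).
A'(x) = 126 − 4x = 0 gives x = 63/2, and A''(x) = −4 < 0 confirms a maximum.
Then y = 126 − 2·63/2 = 63 and A = 3969/2.

63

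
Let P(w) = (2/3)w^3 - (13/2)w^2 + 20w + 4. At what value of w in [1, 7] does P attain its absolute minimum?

1

Differentiating, P'(w) = 2w^2 - 13w + 20; which vanishes at w = 5/2 and w = 4.
Candidates: P(1) = 109/6; P(5/2) = 571/24; P(4) = 68/3; P(7) = 325/6.
The minimum over the interval is 109/6, attained at w = 1.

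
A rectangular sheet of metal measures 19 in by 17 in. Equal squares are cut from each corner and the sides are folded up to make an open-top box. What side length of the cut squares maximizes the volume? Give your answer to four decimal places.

2.9861

With cut size x, the volume is V(x) = x(19 − 2x)(17 − 2x) for 0 < x < 8.5.
V'(x) = 12x^2 − 144x + 323. Setting V'(x) = 0 gives x ≈ 2.9861 (the root in (0, 8.5)).
V''(x) = 24x − 144 is negative there, so this is the maximum; V ≈ 429.0069.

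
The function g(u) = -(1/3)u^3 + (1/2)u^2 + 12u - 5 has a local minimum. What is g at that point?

-55/2

Critical points: g'(u) = -u^2 + u + 12 vanishes at u = -3, 4.
Second-derivative test with g''(u) = -2u + 1: g''(-3) = 7 > 0 ⇒ local minimum; g''(4) = -7 < 0 ⇒ local maximum.
The local minimum is g(-3) = -55/2.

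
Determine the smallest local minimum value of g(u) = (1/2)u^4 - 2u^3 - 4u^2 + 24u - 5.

g'(u) = 2u^3 - 6u^2 - 8u + 24. Setting g'(u) = 0 gives u ∈ {-2, 2, 3}.
Since g''(u) = 6u^2 - 12u - 8, we get g''(-2) = 40 > 0 ⇒ local minimum; g''(2) = -8 < 0 ⇒ local maximum; g''(3) = 10 > 0 ⇒ local minimum.
Thus g has its smallest local minimum at u = -2, with value -45.

-45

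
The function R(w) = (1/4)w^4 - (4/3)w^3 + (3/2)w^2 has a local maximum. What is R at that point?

5/12

Critical points: R'(w) = w^3 - 4w^2 + 3w vanishes at w = 0, 1, 3.
Second-derivative test with R''(w) = 3w^2 - 8w + 3: R''(0) = 3 > 0 ⇒ local minimum; R''(1) = -2 < 0 ⇒ local maximum; R''(3) = 6 > 0 ⇒ local minimum.
The local maximum is R(1) = 5/12.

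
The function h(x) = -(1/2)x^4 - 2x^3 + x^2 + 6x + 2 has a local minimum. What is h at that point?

Critical points: h'(x) = -2x^3 - 6x^2 + 2x + 6 vanishes at x = -3, -1, 1.
Second-derivative test with h''(x) = -6x^2 - 12x + 2: h''(-3) = -16 < 0 ⇒ local maximum; h''(-1) = 8 > 0 ⇒ local minimum; h''(1) = -16 < 0 ⇒ local maximum.
Thus h has its local minimum at x = -1, with value -3/2.

-3/2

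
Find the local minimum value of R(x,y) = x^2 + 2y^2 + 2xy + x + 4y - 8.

-21/2

∂R/∂x = 2x + 2y + 1 = 0 and ∂R/∂y = 2x + 4y + 4 = 0, so (x, y) = (1, -3/2).
The Hessian has R_{xx} = 2, R_{yy} = 4, R_{xy} = 2, giving D = 4 > 0 with R_{xx} > 0, so the point is a local minimum.
R(1, -3/2) = -21/2.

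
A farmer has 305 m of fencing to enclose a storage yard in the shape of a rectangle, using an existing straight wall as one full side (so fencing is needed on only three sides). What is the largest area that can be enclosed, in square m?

93025/8

Let the sides perpendicular to the wall have length x and the parallel side y, so 2x + y = 305 and the area is A = xy = x(305 − 2x).
A'(x) = 305 − 4x = 0 gives x = 305/4, and A''(x) = −4 < 0 confirms a maximum.
Then y = 305 − 2·305/4 = 305/2 and A = 93025/8.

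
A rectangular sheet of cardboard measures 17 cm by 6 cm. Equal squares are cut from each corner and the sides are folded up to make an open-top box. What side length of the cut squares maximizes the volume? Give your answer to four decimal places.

1.3445

With cut size x, the volume is V(x) = x(17 − 2x)(6 − 2x) for 0 < x < 3.
V'(x) = 12x^2 − 92x + 102. Setting V'(x) = 0 gives x ≈ 1.3445 (the root in (0, 3)).
V''(x) = 24x − 92 is negative there, so this is the maximum; V ≈ 63.7074.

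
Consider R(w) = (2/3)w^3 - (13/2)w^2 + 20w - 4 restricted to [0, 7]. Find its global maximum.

277/6

Differentiating, R'(w) = 2w^2 - 13w + 20; which vanishes at w = 5/2 and w = 4.
Candidates: R(0) = -4,  R(5/2) = 379/24,  R(4) = 44/3,  R(7) = 277/6.
The maximum over the interval is 277/6, attained at w = 7.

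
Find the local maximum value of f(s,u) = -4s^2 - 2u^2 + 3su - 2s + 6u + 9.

∂f/∂s = -8s + 3u - 2 = 0 and ∂f/∂u = 3s - 4u + 6 = 0, so (s, u) = (10/23, 42/23).
The Hessian has f_{ss} = -8, f_{uu} = -4, f_{su} = 3, giving D = 23 > 0 with f_{ss} < 0, so the point is a local maximum.
f(10/23, 42/23) = 323/23.

323/23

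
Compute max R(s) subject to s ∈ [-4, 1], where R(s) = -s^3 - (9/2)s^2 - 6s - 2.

14

Differentiating, R'(s) = -3s^2 - 9s - 6; which vanishes at s = -2 and s = -1.
Compare values at every candidate in [-4, 1]: R(-4) = 14, R(-2) = 0, R(-1) = 1/2, R(1) = -27/2.
The maximum over the interval is 14, attained at s = -4.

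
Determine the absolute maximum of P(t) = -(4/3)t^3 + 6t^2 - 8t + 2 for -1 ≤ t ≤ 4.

Differentiating, P'(t) = -4t^2 + 12t - 8; which vanishes at t = 1 and t = 2.
Candidates: P(-1) = 52/3, P(1) = -4/3, P(2) = -2/3, P(4) = -58/3.
So the maximum is P(-1) = 52/3.

52/3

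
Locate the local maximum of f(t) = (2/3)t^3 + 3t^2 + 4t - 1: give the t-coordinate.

f'(t) = 2t^2 + 6t + 4. Setting f'(t) = 0 gives t ∈ {-2, -1}.
f''(t) = 4t + 6. f''(-2) = -2 < 0 ⇒ local maximum; f''(-1) = 2 > 0 ⇒ local minimum.
Thus f has its local maximum at t = -2, with value -7/3.

-2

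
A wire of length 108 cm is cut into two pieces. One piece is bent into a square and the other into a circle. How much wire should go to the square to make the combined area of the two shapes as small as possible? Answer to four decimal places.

Let x be the length used for the square. Square side x/4; circle radius (108−x)/(2π).
A(x) = (x/4)² + π·((108−x)/(2π))² = x²/16 + (108−x)²/(4π) for 0 ≤ x ≤ 108. A'(x) = x/8 − (108−x)/(2π) = 0 gives x = 4·108/(π+4) ≈ 60.4907.
A'' = 1/8 + 1/(2π) > 0, so this gives the minimum combined area; x ≈ 60.4907 cm to the square.

60.4907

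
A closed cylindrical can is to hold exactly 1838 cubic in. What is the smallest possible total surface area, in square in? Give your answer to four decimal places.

830.6375

With radius r and height h, πr²h = 1838 so h = 1838/(πr²), and S(r) = 2πr² + 2πrh = 2πr² + 2·1838/r.
S'(r) = 4πr − 2·1838/r² = 0 ⇒ r³ = 1838/(2π), so r ≈ 6.6383 and h = 2r ≈ 13.2765.
S''(r) = 4π + 4·1838/r³ > 0, so this is the minimum; S ≈ 830.6375.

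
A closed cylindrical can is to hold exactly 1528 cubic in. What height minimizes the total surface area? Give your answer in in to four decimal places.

With radius r and height h, πr²h = 1528 so h = 1528/(πr²), and S(r) = 2πr² + 2πrh = 2πr² + 2·1528/r.
S'(r) = 4πr − 2·1528/r² = 0 ⇒ r³ = 1528/(2π), so r ≈ 6.2419 and h = 2r ≈ 12.4837.
S''(r) = 4π + 4·1528/r³ > 0, so this is the minimum; S ≈ 734.3957.

12.4837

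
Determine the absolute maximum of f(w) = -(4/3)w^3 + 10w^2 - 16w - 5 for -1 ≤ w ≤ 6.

f'(w) = -4w^2 + 20w - 16, which vanishes at w = 1 and w = 4.
Compare values at every candidate in [-1, 6]: f(-1) = 67/3,  f(1) = -37/3,  f(4) = 17/3,  f(6) = -29.
So the maximum is f(-1) = 67/3.

67/3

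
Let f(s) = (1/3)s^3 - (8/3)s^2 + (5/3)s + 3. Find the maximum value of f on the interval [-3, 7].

The derivative is s^2 - (16/3)s + 5/3, which vanishes at s = 1/3 and s = 5.
Compare values at every candidate in [-3, 7]: f(-3) = -35,  f(1/3) = 265/81,  f(5) = -41/3,  f(7) = -5/3.
So the maximum is f(1/3) = 265/81.

265/81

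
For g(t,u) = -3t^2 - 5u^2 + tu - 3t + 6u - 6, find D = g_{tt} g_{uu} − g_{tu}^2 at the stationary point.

59

∂g/∂t = -6t + u - 3 = 0 and ∂g/∂u = t - 10u + 6 = 0, so (t, u) = (-24/59, 33/59).
The Hessian has g_{tt} = -6, g_{uu} = -10, g_{tu} = 1, giving D = 59 > 0 with g_{tt} < 0, so the point is a local maximum.
D = (-6)·(-10) − (1)^2 = 59.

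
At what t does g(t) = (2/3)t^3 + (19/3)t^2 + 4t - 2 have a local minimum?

-1/3

g'(t) = 2t^2 + (38/3)t + 4. Setting g'(t) = 0 gives t ∈ {-6, -1/3}.
Second-derivative test with g''(t) = 4t + 38/3: g''(-6) = -34/3 < 0 ⇒ local maximum; g''(-1/3) = 34/3 > 0 ⇒ local minimum.
Thus g has its local minimum at t = -1/3, with value -215/81.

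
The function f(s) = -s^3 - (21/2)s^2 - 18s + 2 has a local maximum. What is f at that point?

Critical points: f'(s) = -3s^2 - 21s - 18 vanishes at s = -6, -1.
Since f''(s) = -6s - 21, we get f''(-6) = 15 > 0 ⇒ local minimum; f''(-1) = -15 < 0 ⇒ local maximum.
The local maximum is f(-1) = 21/2.

21/2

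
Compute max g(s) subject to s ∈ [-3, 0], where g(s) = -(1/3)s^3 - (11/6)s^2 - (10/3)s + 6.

17/2

g'(s) = -s^2 - (11/3)s - 10/3, which vanishes at s = -2 and s = -5/3.
Compare values at every candidate in [-3, 0]: g(-3) = 17/2,  g(-2) = 8,  g(-5/3) = 1297/162,  g(0) = 6.
So the maximum is g(-3) = 17/2.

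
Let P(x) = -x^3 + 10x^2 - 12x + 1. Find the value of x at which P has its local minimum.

2/3

Critical points: P'(x) = -3x^2 + 20x - 12 vanishes at x = 2/3, 6.
P''(x) = -6x + 20. P''(2/3) = 16 > 0 ⇒ local minimum; P''(6) = -16 < 0 ⇒ local maximum.
Thus P has its local minimum at x = 2/3, with value -77/27.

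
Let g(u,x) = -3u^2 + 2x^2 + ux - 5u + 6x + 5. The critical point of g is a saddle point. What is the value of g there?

∂g/∂u = -6u + x - 5 = 0 and ∂g/∂x = u + 4x + 6 = 0, so (u, x) = (-26/25, -31/25).
The Hessian has g_{uu} = -6, g_{xx} = 4, g_{ux} = 1, giving D = -25 < 0, so the point is a saddle point.
g(-26/25, -31/25) = 97/25.

97/25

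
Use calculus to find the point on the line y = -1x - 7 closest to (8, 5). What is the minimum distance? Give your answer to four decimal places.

Minimize D(x)^2 = (x - 8)^2 + (-x - 12)^2.
d/dx[D^2] = 2(x - 8) + 2·(-1)·(-x - 12) = 0 ⇒ x = -2.
Then y = -5 and the distance is √(200) ≈ 14.1421.

14.1421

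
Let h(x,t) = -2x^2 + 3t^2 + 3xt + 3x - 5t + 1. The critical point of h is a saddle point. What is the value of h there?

∂h/∂x = -4x + 3t + 3 = 0 and ∂h/∂t = 3x + 6t - 5 = 0, so (x, t) = (1, 1/3).
The Hessian has h_{xx} = -4, h_{tt} = 6, h_{xt} = 3, giving D = -33 < 0, so the point is a saddle point.
h(1, 1/3) = 5/3.

5/3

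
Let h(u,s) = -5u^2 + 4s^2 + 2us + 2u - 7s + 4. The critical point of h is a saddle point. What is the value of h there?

45/28

∂h/∂u = -10u + 2s + 2 = 0 and ∂h/∂s = 2u + 8s - 7 = 0, so (u, s) = (5/14, 11/14).
The Hessian has h_{uu} = -10, h_{ss} = 8, h_{us} = 2, giving D = -84 < 0, so the point is a saddle point.
h(5/14, 11/14) = 45/28.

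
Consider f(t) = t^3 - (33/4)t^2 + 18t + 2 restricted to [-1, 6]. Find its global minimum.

-101/4

Differentiating, f'(t) = 3t^2 - (33/2)t + 18; which vanishes at t = 3/2 and t = 4.
Compare values at every candidate in [-1, 6]: f(-1) = -101/4,  f(3/2) = 221/16,  f(4) = 6,  f(6) = 29.
So the minimum is f(-1) = -101/4.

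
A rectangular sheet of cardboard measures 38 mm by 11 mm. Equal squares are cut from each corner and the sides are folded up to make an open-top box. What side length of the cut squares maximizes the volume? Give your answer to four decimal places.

2.5221

With cut size x, the volume is V(x) = x(38 − 2x)(11 − 2x) for 0 < x < 5.5.
V'(x) = 12x^2 − 196x + 418. Setting V'(x) = 0 gives x ≈ 2.5221 (the root in (0, 5.5)).
V''(x) = 24x − 196 is negative there, so this is the maximum; V ≈ 495.0331.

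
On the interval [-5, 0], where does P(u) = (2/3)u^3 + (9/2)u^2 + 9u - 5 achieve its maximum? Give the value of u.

The derivative is 2u^2 + 9u + 9, which vanishes at u = -3 and u = -3/2.
Compare values at every candidate in [-5, 0]: P(-5) = -125/6,  P(-3) = -19/2,  P(-3/2) = -85/8,  P(0) = -5.
So the maximum is P(0) = -5.

0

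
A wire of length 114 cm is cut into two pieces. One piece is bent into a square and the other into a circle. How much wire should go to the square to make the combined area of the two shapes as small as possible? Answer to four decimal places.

63.8513

Let x be the length used for the square. Square side x/4; circle radius (114−x)/(2π).
A(x) = (x/4)² + π·((114−x)/(2π))² = x²/16 + (114−x)²/(4π) for 0 ≤ x ≤ 114. A'(x) = x/8 − (114−x)/(2π) = 0 gives x = 4·114/(π+4) ≈ 63.8513.
A'' = 1/8 + 1/(2π) > 0, so this gives the minimum combined area; x ≈ 63.8513 cm to the square.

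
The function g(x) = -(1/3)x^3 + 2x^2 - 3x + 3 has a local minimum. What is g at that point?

5/3

Critical points: g'(x) = -x^2 + 4x - 3 vanishes at x = 1, 3.
Second-derivative test with g''(x) = -2x + 4: g''(1) = 2 > 0 ⇒ local minimum; g''(3) = -2 < 0 ⇒ local maximum.
The local minimum is g(1) = 5/3.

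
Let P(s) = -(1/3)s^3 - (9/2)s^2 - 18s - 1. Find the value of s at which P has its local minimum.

-6

Critical points: P'(s) = -s^2 - 9s - 18 vanishes at s = -6, -3.
Second-derivative test with P''(s) = -2s - 9: P''(-6) = 3 > 0 ⇒ local minimum; P''(-3) = -3 < 0 ⇒ local maximum.
Thus P has its local minimum at s = -6, with value 17.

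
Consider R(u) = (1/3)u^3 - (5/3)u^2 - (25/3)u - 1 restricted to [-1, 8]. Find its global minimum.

Differentiating, R'(u) = u^2 - (10/3)u - 25/3; whose only zero in [-1, 8] is u = 5.
Compare values at every candidate in [-1, 8]: R(-1) = 16/3; R(5) = -128/3; R(8) = -11/3.
So the minimum is R(5) = -128/3.

-128/3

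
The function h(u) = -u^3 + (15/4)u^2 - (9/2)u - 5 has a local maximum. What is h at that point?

-107/16

Critical points: h'(u) = -3u^2 + (15/2)u - 9/2 vanishes at u = 1, 3/2.
h''(u) = -6u + 15/2. h''(1) = 3/2 > 0 ⇒ local minimum; h''(3/2) = -3/2 < 0 ⇒ local maximum.
So the local maximum value is h(3/2) = -107/16.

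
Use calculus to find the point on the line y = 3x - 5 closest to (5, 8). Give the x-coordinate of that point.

Minimize D(x)^2 = (x - 5)^2 + (3x - 13)^2.
d/dx[D^2] = 2(x - 5) + 2·3·(3x - 13) = 0 ⇒ x = 22/5.
Then y = 41/5 and the distance is √(2/5) ≈ 0.6325.

22/5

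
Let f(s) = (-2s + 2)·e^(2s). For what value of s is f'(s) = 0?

Differentiating with the product rule gives f'(s) = (-4s + 2)·e^(2s). Since e^(2s) > 0, the only critical point is s = 1/2.
f''(1/2) has the same sign as -4 < 0, so this is a local maximum.
f(1/2) = (1)·e^(1) ≈ 2.7183.

1/2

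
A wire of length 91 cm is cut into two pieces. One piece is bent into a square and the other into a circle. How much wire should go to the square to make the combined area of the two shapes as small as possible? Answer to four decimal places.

Let x be the length used for the square. Square side x/4; circle radius (91−x)/(2π).
A(x) = (x/4)² + π·((91−x)/(2π))² = x²/16 + (91−x)²/(4π) for 0 ≤ x ≤ 91. A'(x) = x/8 − (91−x)/(2π) = 0 gives x = 4·91/(π+4) ≈ 50.9690.
A'' = 1/8 + 1/(2π) > 0, so this gives the minimum combined area; x ≈ 50.9690 cm to the square.

50.9690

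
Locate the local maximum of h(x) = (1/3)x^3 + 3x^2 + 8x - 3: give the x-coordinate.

Critical points: h'(x) = x^2 + 6x + 8 vanishes at x = -4, -2.
Second-derivative test with h''(x) = 2x + 6: h''(-4) = -2 < 0 ⇒ local maximum; h''(-2) = 2 > 0 ⇒ local minimum.
The local maximum is h(-4) = -25/3.

-4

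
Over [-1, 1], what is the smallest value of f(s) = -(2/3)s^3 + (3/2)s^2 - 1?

-1

Differentiating, f'(s) = -2s^2 + 3s; whose only zero in [-1, 1] is s = 0.
Evaluating at the critical points and endpoints: f(-1) = 7/6, f(0) = -1, f(1) = -1/6.
The minimum over the interval is -1, attained at s = 0.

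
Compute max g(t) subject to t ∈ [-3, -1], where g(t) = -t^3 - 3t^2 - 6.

-6

The derivative is -3t^2 - 6t, whose only zero in [-3, -1] is t = -2.
Compare values at every candidate in [-3, -1]: g(-3) = -6,  g(-2) = -10,  g(-1) = -8.
Hence the absolute maximum is -6 at t = -3.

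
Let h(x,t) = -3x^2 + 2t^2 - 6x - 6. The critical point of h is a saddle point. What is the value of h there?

∂h/∂x = -6x - 6 = 0 and ∂h/∂t = 4t = 0, so (x, t) = (-1, 0).
The Hessian has h_{xx} = -6, h_{tt} = 4, h_{xt} = 0, giving D = -24 < 0, so the point is a saddle point.
h(-1, 0) = -3.

-3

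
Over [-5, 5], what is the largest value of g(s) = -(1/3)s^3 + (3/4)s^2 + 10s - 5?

77/3

Differentiating, g'(s) = -s^2 + (3/2)s + 10; which vanishes at s = -5/2 and s = 4.
Compare values at every candidate in [-5, 5]: g(-5) = 65/12,  g(-5/2) = -965/48,  g(4) = 77/3,  g(5) = 265/12.
The maximum over the interval is 77/3, attained at s = 4.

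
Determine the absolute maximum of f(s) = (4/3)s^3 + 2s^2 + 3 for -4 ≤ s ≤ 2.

65/3

Differentiating, f'(s) = 4s^2 + 4s; which vanishes at s = -1 and s = 0.
Evaluating at the critical points and endpoints: f(-4) = -151/3; f(-1) = 11/3; f(0) = 3; f(2) = 65/3.
The maximum over the interval is 65/3, attained at s = 2.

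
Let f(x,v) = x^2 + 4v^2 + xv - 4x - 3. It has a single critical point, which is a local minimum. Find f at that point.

-109/15

∂f/∂x = 2x + v - 4 = 0 and ∂f/∂v = x + 8v = 0, so (x, v) = (32/15, -4/15).
The Hessian has f_{xx} = 2, f_{vv} = 8, f_{xv} = 1, giving D = 15 > 0 with f_{xx} > 0, so the point is a local minimum.
f(32/15, -4/15) = -109/15.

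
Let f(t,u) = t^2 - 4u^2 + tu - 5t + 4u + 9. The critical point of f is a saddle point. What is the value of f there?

89/17

∂f/∂t = 2t + u - 5 = 0 and ∂f/∂u = t - 8u + 4 = 0, so (t, u) = (36/17, 13/17).
The Hessian has f_{tt} = 2, f_{uu} = -8, f_{tu} = 1, giving D = -17 < 0, so the point is a saddle point.
f(36/17, 13/17) = 89/17.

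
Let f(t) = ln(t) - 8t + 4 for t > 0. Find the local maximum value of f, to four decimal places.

0.9206

f'(t) = 1/t − 8 = 0 gives t = 1/8.
f''(t) = -1/t², which is negative for t > 0, so this is a local maximum.
f(1/8) = 1·ln(1/8) - 1 + 4 ≈ 0.9206.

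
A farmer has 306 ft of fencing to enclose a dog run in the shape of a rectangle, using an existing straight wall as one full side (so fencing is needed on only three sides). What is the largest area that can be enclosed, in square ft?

23409/2

Let the sides perpendicular to the wall have length x and the parallel side y, so 2x + y = 306 and the area is A = xy = x(306 − 2x).
A'(x) = 306 − 4x = 0 gives x = 153/2, and A''(x) = −4 < 0 confirms a maximum.
Then y = 306 − 2·153/2 = 153 and A = 23409/2.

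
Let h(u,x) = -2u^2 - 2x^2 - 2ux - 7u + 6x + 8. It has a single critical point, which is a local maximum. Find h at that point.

175/6

∂h/∂u = -4u - 2x - 7 = 0 and ∂h/∂x = -2u - 4x + 6 = 0, so (u, x) = (-10/3, 19/6).
The Hessian has h_{uu} = -4, h_{xx} = -4, h_{ux} = -2, giving D = 12 > 0 with h_{uu} < 0, so the point is a local maximum.
h(-10/3, 19/6) = 175/6.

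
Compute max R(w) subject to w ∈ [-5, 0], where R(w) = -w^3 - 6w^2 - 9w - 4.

The derivative is -3w^2 - 12w - 9, which vanishes at w = -3 and w = -1.
Evaluating at the critical points and endpoints: R(-5) = 16; R(-3) = -4; R(-1) = 0; R(0) = -4.
The maximum over the interval is 16, attained at w = -5.

16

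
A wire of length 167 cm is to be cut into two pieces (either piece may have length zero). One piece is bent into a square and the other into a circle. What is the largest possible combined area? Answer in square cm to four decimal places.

2219.3361

Let x be the length used for the square. Square side x/4; circle radius (167−x)/(2π).
A(x) = (x/4)² + π·((167−x)/(2π))² = x²/16 + (167−x)²/(4π) for 0 ≤ x ≤ 167. A'(x) = x/8 − (167−x)/(2π) = 0 gives x = 4·167/(π+4) ≈ 93.5366.
A'' > 0, so the interior critical point is a minimum; the maximum is at an endpoint. A(0) = 2219.3361 and A(167) = 1743.0625, so the largest area is 2219.3361.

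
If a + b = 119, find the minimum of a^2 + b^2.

With a + b = 119, a^2 + b^2 = a^2 + (119 − a)^2.
The derivative 2a − 2(119 − a) = 4a − 238 vanishes at a = 119/2; second derivative 4 > 0, a minimum.
The minimum is 2·(119/2)^2 = 14161/2.

14161/2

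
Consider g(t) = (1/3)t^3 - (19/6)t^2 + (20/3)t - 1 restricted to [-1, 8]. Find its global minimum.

-67/6

The derivative is t^2 - (19/3)t + 20/3, which vanishes at t = 4/3 and t = 5.
Candidates: g(-1) = -67/6; g(4/3) = 247/81; g(5) = -31/6; g(8) = 61/3.
The minimum over the interval is -67/6, attained at t = -1.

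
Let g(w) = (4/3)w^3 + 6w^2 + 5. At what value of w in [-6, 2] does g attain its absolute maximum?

g'(w) = 4w^2 + 12w, which vanishes at w = -3 and w = 0.
Compare values at every candidate in [-6, 2]: g(-6) = -67; g(-3) = 23; g(0) = 5; g(2) = 119/3.
So the maximum is g(2) = 119/3.

2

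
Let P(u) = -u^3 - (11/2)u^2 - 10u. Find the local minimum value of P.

P'(u) = -3u^2 - 11u - 10 = 0 at u = -2, -5/3.
Since P''(u) = -6u - 11, we get P''(-2) = 1 > 0 ⇒ local minimum; P''(-5/3) = -1 < 0 ⇒ local maximum.
Thus P has its local minimum at u = -2, with value 6.

6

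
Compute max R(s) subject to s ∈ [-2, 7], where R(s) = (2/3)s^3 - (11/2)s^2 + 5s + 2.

77/24

The derivative is 2s^2 - 11s + 5, which vanishes at s = 1/2 and s = 5.
Evaluating at the critical points and endpoints: R(-2) = -106/3; R(1/2) = 77/24; R(5) = -163/6; R(7) = -23/6.
The maximum over the interval is 77/24, attained at s = 1/2.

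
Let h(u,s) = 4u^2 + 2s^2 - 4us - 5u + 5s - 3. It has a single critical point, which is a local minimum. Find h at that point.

∂h/∂u = 8u - 4s - 5 = 0 and ∂h/∂s = -4u + 4s + 5 = 0, so (u, s) = (0, -5/4).
The Hessian has h_{uu} = 8, h_{ss} = 4, h_{us} = -4, giving D = 16 > 0 with h_{uu} > 0, so the point is a local minimum.
h(0, -5/4) = -49/8.

-49/8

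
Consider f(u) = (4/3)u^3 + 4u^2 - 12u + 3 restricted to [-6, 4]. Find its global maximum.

313/3

The derivative is 4u^2 + 8u - 12, which vanishes at u = -3 and u = 1.
Evaluating at the critical points and endpoints: f(-6) = -69,  f(-3) = 39,  f(1) = -11/3,  f(4) = 313/3.
Hence the absolute maximum is 313/3 at u = 4.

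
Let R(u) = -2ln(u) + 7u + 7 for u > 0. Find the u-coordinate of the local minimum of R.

R'(u) = -2/u + 7 = 0 gives u = 2/7.
R''(u) = 2/u², which is positive for u > 0, so this is a local minimum.
R(2/7) = -2·ln(2/7) + 2 + 7 ≈ 11.5055.

2/7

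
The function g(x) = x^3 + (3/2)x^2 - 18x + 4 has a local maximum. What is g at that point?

g'(x) = 3x^2 + 3x - 18. Setting g'(x) = 0 gives x ∈ {-3, 2}.
g''(x) = 6x + 3. g''(-3) = -15 < 0 ⇒ local maximum; g''(2) = 15 > 0 ⇒ local minimum.
Thus g has its local maximum at x = -3, with value 89/2.

89/2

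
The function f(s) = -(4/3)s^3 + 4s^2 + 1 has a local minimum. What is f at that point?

f'(s) = -4s^2 + 8s. Setting f'(s) = 0 gives s ∈ {0, 2}.
f''(s) = -8s + 8. f''(0) = 8 > 0 ⇒ local minimum; f''(2) = -8 < 0 ⇒ local maximum.
The local minimum is f(0) = 1.

1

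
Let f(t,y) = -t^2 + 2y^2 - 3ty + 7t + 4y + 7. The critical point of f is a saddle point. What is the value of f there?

285/17

∂f/∂t = -2t - 3y + 7 = 0 and ∂f/∂y = -3t + 4y + 4 = 0, so (t, y) = (40/17, 13/17).
The Hessian has f_{tt} = -2, f_{yy} = 4, f_{ty} = -3, giving D = -17 < 0, so the point is a saddle point.
f(40/17, 13/17) = 285/17.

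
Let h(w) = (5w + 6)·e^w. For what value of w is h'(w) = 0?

Differentiating with the product rule gives h'(w) = (5w + 11)·e^w. Since e^w > 0, the only critical point is w = -11/5.
h''(-11/5) has the same sign as 5 > 0, so this is a local minimum.
h(-11/5) = (-5)·e^(-11/5) ≈ -0.5540.

-11/5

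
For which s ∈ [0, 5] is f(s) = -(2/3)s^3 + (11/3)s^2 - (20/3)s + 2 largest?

Differentiating, f'(s) = -2s^2 + (22/3)s - 20/3; which vanishes at s = 5/3 and s = 2.
Candidates: f(0) = 2; f(5/3) = -163/81; f(2) = -2; f(5) = -23.
The maximum over the interval is 2, attained at s = 0.

0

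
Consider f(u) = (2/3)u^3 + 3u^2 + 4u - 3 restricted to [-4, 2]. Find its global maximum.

The derivative is 2u^2 + 6u + 4, which vanishes at u = -2 and u = -1.
Compare values at every candidate in [-4, 2]: f(-4) = -41/3,  f(-2) = -13/3,  f(-1) = -14/3,  f(2) = 67/3.
Hence the absolute maximum is 67/3 at u = 2.

67/3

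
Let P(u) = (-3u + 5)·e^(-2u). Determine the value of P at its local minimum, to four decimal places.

-0.0197

Differentiating with the product rule gives P'(u) = (6u - 13)·e^(-2u). Since e^(-2u) > 0, the only critical point is u = 13/6.
P''(13/6) has the same sign as 6 > 0, so this is a local minimum.
P(13/6) = (-3/2)·e^(-13/3) ≈ -0.0197.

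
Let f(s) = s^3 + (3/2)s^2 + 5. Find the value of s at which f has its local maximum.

-1

f'(s) = 3s^2 + 3s. Setting f'(s) = 0 gives s ∈ {-1, 0}.
Since f''(s) = 6s + 3, we get f''(-1) = -3 < 0 ⇒ local maximum; f''(0) = 3 > 0 ⇒ local minimum.
The local maximum is f(-1) = 11/2.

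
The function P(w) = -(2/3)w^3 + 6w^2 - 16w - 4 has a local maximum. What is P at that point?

Critical points: P'(w) = -2w^2 + 12w - 16 vanishes at w = 2, 4.
Since P''(w) = -4w + 12, we get P''(2) = 4 > 0 ⇒ local minimum; P''(4) = -4 < 0 ⇒ local maximum.
The local maximum is P(4) = -44/3.

-44/3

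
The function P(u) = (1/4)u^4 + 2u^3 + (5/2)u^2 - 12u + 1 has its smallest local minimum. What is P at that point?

P'(u) = u^3 + 6u^2 + 5u - 12. Setting P'(u) = 0 gives u ∈ {-4, -3, 1}.
Second-derivative test with P''(u) = 3u^2 + 12u + 5: P''(-4) = 5 > 0 ⇒ local minimum; P''(-3) = -4 < 0 ⇒ local maximum; P''(1) = 20 > 0 ⇒ local minimum.
The smallest local minimum is P(1) = -25/4.

-25/4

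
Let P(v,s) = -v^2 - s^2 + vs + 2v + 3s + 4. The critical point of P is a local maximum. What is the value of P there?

∂P/∂v = -2v + s + 2 = 0 and ∂P/∂s = v - 2s + 3 = 0, so (v, s) = (7/3, 8/3).
The Hessian has P_{vv} = -2, P_{ss} = -2, P_{vs} = 1, giving D = 3 > 0 with P_{vv} < 0, so the point is a local maximum.
P(7/3, 8/3) = 31/3.

31/3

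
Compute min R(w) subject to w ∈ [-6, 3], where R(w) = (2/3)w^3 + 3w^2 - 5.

-41

The derivative is 2w^2 + 6w, which vanishes at w = -3 and w = 0.
Candidates: R(-6) = -41,  R(-3) = 4,  R(0) = -5,  R(3) = 40.
So the minimum is R(-6) = -41.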